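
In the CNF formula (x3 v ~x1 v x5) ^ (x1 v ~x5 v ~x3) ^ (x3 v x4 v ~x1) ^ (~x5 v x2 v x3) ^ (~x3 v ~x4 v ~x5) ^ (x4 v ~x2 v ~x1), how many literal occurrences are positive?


Scan each clause for unnegated literals.
Clause 1: 2 positive; Clause 2: 1 positive; Clause 3: 2 positive; Clause 4: 2 positive; Clause 5: 0 positive; Clause 6: 1 positive.
Total positive literal occurrences = 8.

8


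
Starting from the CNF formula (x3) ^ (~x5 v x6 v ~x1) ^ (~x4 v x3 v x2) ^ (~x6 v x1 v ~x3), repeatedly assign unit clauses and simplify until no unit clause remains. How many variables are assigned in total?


Unit propagation repeatedly assigns the literal in any unit clause, then simplifies.
Assignments in order: x3 = T.
No further unit clauses remain.
Total variables assigned = 1.

1


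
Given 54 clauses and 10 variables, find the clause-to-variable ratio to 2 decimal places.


Clause-to-variable ratio = clauses / variables.
54 / 10 = 5.4.

5.4


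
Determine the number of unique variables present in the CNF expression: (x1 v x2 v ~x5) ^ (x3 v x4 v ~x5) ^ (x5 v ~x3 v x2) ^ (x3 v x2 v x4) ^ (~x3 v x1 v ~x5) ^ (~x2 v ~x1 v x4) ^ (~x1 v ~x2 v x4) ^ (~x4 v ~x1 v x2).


Identify each distinct variable in the formula.
Variables found: x1, x2, x3, x4, x5.
Total distinct variables = 5.

5


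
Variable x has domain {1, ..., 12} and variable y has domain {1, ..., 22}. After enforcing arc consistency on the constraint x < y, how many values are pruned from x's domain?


For the constraint x < y, x needs a supporting value in y's domain.
x can be at most 21 (one less than y's maximum).
Valid x values from domain: 12 out of 12.
Pruned = 12 - 12 = 0.

0


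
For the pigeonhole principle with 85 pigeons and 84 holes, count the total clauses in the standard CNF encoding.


The PHP encoding has two parts:
1) At-least-one-hole clauses: 85 (one per pigeon, each with 84 literals).
2) At-most-one-pigeon-per-hole clauses: 84 holes * C(85,2) = 84 * 3570 = 299880.
Total clauses = 85 + 299880 = 299965.

299965


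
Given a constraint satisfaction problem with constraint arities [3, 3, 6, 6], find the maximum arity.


The arities are: 3, 3, 6, 6.
Scan for the maximum value.
Maximum arity = 6.

6


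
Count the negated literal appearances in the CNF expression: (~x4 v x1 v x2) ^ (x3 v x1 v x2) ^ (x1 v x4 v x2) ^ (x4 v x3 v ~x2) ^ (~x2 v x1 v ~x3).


Scan each clause for negated literals.
Clause 1: 1 negative; Clause 2: 0 negative; Clause 3: 0 negative; Clause 4: 1 negative; Clause 5: 2 negative.
Total negative literal occurrences = 4.

4


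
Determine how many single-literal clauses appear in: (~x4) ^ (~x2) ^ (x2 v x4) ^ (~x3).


A unit clause contains exactly one literal.
Unit clauses found: (~x4), (~x2), (~x3).
Count = 3.

3


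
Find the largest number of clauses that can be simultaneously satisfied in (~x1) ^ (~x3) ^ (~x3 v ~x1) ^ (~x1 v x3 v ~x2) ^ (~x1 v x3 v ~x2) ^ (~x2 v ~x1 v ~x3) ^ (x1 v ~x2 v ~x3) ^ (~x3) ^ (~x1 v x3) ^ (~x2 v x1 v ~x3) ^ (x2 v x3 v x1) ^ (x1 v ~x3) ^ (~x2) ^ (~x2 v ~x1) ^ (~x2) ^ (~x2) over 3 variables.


Enumerate all 8 truth assignments.
For each, count how many of the 16 clauses are satisfied.
The formula is not fully satisfiable, so the maximum is below 16.
Maximum simultaneously satisfiable clauses = 15.

15


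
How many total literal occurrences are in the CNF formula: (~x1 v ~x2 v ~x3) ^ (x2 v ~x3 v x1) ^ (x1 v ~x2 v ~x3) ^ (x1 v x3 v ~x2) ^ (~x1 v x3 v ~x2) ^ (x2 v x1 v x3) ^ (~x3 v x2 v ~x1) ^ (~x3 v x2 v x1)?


Clause lengths: 3, 3, 3, 3, 3, 3, 3, 3.
Sum = 3 + 3 + 3 + 3 + 3 + 3 + 3 + 3 = 24.

24


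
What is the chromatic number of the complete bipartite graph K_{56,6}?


K_{56,6} is bipartite by definition: the two parts are independent sets, with every edge crossing between them.
Color all vertices in one part with color 1 and all vertices in the other part with color 2.
Since the graph has at least one edge, one color does not suffice.
Chromatic number = 2.

2


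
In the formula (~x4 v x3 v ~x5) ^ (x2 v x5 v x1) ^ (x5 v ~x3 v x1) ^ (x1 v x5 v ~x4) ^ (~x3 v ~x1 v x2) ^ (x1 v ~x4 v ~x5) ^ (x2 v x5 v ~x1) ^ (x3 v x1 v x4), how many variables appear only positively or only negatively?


A pure literal appears in only one polarity across all clauses.
Pure literals: x2 (positive only).
Count = 1.

1


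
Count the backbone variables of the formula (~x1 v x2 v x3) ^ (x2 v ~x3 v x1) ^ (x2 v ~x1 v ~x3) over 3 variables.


Find all satisfying assignments: 5 model(s).
Check which variables have the same value in every model.
No variable is fixed across all models.
Backbone size = 0.

0


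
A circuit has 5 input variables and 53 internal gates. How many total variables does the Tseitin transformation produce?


The Tseitin transformation introduces one auxiliary variable per gate.
Total variables = inputs + gates = 5 + 53 = 58.

58


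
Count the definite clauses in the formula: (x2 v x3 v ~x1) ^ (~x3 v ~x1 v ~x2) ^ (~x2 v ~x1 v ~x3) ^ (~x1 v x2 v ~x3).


A definite clause has exactly one positive literal.
Clause 1: 2 positive -> not definite
Clause 2: 0 positive -> not definite
Clause 3: 0 positive -> not definite
Clause 4: 1 positive -> definite
Definite clause count = 1.

1


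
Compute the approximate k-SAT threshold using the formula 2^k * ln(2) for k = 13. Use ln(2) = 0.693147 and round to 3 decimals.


Using the asymptotic formula: threshold ~ 2^k * ln(2).
2^13 = 8192.
8192 * 0.693147 = 5678.26.

5678.26


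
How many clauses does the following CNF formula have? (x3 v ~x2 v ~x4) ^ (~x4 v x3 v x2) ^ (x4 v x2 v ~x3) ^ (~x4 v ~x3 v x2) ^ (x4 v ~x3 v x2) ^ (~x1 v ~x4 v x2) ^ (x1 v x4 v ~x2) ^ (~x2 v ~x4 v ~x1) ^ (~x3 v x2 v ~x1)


Each group enclosed in parentheses joined by ^ is one clause.
Counting the conjuncts: 9 clauses.

9


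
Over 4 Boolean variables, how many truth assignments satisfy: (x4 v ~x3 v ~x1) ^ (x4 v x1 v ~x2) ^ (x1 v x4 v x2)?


Enumerate all 16 truth assignments over 4 variables.
Test each against every clause.
Satisfying assignments found: 10.

10


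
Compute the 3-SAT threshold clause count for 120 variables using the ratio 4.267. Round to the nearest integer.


The 3-SAT phase transition occurs at approximately 4.267 clauses per variable.
m = 4.267 * 120 = 512.04.
Rounded to nearest integer: 512.

512


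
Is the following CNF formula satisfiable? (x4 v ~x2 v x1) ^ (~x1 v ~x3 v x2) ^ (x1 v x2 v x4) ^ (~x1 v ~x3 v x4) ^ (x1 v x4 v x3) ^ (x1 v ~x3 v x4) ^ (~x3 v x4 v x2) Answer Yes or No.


Check all 16 possible truth assignments.
Number of satisfying assignments found: 9.
The formula is satisfiable.

Yes


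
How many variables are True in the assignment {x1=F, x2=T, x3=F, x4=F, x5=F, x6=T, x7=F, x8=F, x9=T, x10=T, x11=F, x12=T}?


The weight is the number of variables assigned True.
True variables: x2, x6, x9, x10, x12.
Weight = 5.

5


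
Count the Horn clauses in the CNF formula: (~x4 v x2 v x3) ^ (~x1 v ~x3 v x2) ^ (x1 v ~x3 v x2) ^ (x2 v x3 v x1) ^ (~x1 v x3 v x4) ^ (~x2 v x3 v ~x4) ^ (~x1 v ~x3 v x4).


A Horn clause has at most one positive literal.
Clause 1: 2 positive lit(s) -> not Horn
Clause 2: 1 positive lit(s) -> Horn
Clause 3: 2 positive lit(s) -> not Horn
Clause 4: 3 positive lit(s) -> not Horn
Clause 5: 2 positive lit(s) -> not Horn
Clause 6: 1 positive lit(s) -> Horn
Clause 7: 1 positive lit(s) -> Horn
Total Horn clauses = 3.

3


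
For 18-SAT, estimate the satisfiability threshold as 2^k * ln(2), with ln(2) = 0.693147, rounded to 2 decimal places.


Using the asymptotic formula: threshold ~ 2^k * ln(2).
2^18 = 262144.
262144 * 0.693147 = 181704.33.

181704.33


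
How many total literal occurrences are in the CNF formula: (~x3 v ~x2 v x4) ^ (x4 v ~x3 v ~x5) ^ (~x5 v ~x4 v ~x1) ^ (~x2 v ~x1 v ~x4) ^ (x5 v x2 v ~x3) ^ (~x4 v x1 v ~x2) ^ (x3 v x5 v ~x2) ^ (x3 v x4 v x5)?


Clause lengths: 3, 3, 3, 3, 3, 3, 3, 3.
Sum = 3 + 3 + 3 + 3 + 3 + 3 + 3 + 3 = 24.

24


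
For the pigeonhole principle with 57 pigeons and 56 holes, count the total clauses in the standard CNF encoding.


The PHP encoding has two parts:
1) At-least-one-hole clauses: 57 (one per pigeon, each with 56 literals).
2) At-most-one-pigeon-per-hole clauses: 56 holes * C(57,2) = 56 * 1596 = 89376.
Total clauses = 57 + 89376 = 89433.

89433


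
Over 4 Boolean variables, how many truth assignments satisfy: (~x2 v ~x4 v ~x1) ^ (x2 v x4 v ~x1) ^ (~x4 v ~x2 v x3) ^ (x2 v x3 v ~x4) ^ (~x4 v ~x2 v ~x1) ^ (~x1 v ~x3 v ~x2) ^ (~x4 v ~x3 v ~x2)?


Enumerate all 16 truth assignments over 4 variables.
Test each against every clause.
Satisfying assignments found: 7.

7


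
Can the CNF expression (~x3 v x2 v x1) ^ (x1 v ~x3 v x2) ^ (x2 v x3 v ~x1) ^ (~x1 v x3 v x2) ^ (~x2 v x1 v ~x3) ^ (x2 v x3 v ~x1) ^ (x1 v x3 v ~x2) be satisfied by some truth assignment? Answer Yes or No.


Check all 8 possible truth assignments.
Number of satisfying assignments found: 4.
The formula is satisfiable.

Yes


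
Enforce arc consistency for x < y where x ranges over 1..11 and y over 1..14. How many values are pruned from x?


For the constraint x < y, x needs a supporting value in y's domain.
x can be at most 13 (one less than y's maximum).
Valid x values from domain: 11 out of 11.
Pruned = 11 - 11 = 0.

0


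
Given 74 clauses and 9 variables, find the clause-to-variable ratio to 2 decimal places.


Clause-to-variable ratio = clauses / variables.
74 / 9 = 8.22.

8.22


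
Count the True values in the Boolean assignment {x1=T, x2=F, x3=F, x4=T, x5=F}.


The weight is the number of variables assigned True.
True variables: x1, x4.
Weight = 2.

2


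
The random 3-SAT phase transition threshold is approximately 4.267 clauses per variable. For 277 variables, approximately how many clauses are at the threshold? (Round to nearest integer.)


The 3-SAT phase transition occurs at approximately 4.267 clauses per variable.
m = 4.267 * 277 = 1181.959.
Rounded to nearest integer: 1182.

1182


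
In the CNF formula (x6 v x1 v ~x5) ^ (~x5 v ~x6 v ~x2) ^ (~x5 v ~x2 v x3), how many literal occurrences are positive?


Scan each clause for unnegated literals.
Clause 1: 2 positive; Clause 2: 0 positive; Clause 3: 1 positive.
Total positive literal occurrences = 3.

3


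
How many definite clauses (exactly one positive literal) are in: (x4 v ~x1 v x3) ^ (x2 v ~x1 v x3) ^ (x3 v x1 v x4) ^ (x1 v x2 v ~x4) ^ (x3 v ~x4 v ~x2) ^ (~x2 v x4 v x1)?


A definite clause has exactly one positive literal.
Clause 1: 2 positive -> not definite
Clause 2: 2 positive -> not definite
Clause 3: 3 positive -> not definite
Clause 4: 2 positive -> not definite
Clause 5: 1 positive -> definite
Clause 6: 2 positive -> not definite
Definite clause count = 1.

1


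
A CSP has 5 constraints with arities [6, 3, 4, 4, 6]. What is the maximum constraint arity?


The arities are: 6, 3, 4, 4, 6.
Scan for the maximum value.
Maximum arity = 6.

6


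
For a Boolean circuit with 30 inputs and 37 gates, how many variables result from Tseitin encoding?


The Tseitin transformation introduces one auxiliary variable per gate.
Total variables = inputs + gates = 30 + 37 = 67.

67


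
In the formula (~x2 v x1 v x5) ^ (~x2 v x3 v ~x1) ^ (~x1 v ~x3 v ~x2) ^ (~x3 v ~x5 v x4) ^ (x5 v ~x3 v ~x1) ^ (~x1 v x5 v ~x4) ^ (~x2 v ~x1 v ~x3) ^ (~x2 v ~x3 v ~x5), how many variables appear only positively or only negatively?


A pure literal appears in only one polarity across all clauses.
Pure literals: x2 (negative only).
Count = 1.

1


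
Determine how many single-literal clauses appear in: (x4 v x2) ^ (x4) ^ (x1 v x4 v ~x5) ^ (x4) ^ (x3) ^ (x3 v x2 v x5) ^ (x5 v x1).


A unit clause contains exactly one literal.
Unit clauses found: (x4), (x4), (x3).
Count = 3.

3


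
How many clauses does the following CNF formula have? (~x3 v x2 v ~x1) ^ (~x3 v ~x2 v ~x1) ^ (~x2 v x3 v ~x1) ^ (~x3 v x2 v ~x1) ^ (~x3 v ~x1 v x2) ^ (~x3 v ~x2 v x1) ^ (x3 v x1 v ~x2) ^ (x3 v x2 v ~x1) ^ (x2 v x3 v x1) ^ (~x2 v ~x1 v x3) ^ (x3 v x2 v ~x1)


Each group enclosed in parentheses joined by ^ is one clause.
Counting the conjuncts: 11 clauses.

11


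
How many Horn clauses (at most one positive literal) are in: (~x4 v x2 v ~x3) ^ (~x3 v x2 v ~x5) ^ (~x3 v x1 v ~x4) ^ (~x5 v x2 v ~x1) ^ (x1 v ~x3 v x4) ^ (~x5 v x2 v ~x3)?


A Horn clause has at most one positive literal.
Clause 1: 1 positive lit(s) -> Horn
Clause 2: 1 positive lit(s) -> Horn
Clause 3: 1 positive lit(s) -> Horn
Clause 4: 1 positive lit(s) -> Horn
Clause 5: 2 positive lit(s) -> not Horn
Clause 6: 1 positive lit(s) -> Horn
Total Horn clauses = 5.

5


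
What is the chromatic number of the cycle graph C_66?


A cycle on an even number of vertices is bipartite: alternate two colors around the cycle.
Since 66 is even, two colors suffice, and at least two are needed because the graph has edges.
Chromatic number = 2.

2


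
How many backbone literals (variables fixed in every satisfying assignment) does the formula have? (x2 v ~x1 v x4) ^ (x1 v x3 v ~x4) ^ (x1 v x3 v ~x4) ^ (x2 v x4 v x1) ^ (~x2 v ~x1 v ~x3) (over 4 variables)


Find all satisfying assignments: 8 model(s).
Check which variables have the same value in every model.
No variable is fixed across all models.
Backbone size = 0.

0


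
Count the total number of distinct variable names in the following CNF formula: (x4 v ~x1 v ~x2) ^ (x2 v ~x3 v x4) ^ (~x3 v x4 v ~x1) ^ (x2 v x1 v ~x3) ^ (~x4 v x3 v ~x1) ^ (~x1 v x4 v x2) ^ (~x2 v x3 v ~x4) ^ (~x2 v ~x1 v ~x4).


Identify each distinct variable in the formula.
Variables found: x1, x2, x3, x4.
Total distinct variables = 4.

4


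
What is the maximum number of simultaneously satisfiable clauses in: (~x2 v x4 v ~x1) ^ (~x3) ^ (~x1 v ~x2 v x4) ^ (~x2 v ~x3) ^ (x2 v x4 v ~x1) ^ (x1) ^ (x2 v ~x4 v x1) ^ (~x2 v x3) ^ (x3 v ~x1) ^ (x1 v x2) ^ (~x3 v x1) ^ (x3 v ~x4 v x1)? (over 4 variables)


Enumerate all 16 truth assignments.
For each, count how many of the 12 clauses are satisfied.
The formula is not fully satisfiable, so the maximum is below 12.
Maximum simultaneously satisfiable clauses = 11.

11


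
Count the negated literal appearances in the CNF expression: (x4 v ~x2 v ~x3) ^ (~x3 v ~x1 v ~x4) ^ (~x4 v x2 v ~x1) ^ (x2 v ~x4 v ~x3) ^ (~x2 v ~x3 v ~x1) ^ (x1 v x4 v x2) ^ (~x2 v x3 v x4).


Scan each clause for negated literals.
Clause 1: 2 negative; Clause 2: 3 negative; Clause 3: 2 negative; Clause 4: 2 negative; Clause 5: 3 negative; Clause 6: 0 negative; Clause 7: 1 negative.
Total negative literal occurrences = 13.

13


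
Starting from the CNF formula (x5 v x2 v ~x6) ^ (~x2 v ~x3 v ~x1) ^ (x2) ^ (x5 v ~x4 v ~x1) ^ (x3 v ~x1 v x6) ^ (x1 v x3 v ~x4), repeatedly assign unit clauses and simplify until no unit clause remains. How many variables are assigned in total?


Unit propagation repeatedly assigns the literal in any unit clause, then simplifies.
Assignments in order: x2 = T.
No further unit clauses remain.
Total variables assigned = 1.

1


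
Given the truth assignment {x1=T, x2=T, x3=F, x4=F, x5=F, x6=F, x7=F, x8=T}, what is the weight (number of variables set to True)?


The weight is the number of variables assigned True.
True variables: x1, x2, x8.
Weight = 3.

3


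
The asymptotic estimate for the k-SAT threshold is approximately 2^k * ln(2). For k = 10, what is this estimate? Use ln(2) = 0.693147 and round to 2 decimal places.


Using the asymptotic formula: threshold ~ 2^k * ln(2).
2^10 = 1024.
1024 * 0.693147 = 709.78.

709.78


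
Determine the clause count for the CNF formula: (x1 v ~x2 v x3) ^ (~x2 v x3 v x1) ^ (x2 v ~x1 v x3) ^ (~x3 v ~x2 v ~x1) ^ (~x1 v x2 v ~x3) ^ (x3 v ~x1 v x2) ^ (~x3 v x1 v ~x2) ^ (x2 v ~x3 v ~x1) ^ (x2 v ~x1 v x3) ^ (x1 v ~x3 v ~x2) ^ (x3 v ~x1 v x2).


Each group enclosed in parentheses joined by ^ is one clause.
Counting the conjuncts: 11 clauses.

11


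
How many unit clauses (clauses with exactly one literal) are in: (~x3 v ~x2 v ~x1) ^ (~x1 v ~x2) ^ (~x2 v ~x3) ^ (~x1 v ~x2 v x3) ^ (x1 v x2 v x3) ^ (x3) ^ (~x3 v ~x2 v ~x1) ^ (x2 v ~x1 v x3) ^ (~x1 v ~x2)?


A unit clause contains exactly one literal.
Unit clauses found: (x3).
Count = 1.

1


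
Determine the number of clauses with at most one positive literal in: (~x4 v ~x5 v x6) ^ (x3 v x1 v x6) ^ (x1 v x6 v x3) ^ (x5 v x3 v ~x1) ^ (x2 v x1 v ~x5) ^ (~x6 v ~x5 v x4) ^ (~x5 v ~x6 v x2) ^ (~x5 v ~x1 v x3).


A Horn clause has at most one positive literal.
Clause 1: 1 positive lit(s) -> Horn
Clause 2: 3 positive lit(s) -> not Horn
Clause 3: 3 positive lit(s) -> not Horn
Clause 4: 2 positive lit(s) -> not Horn
Clause 5: 2 positive lit(s) -> not Horn
Clause 6: 1 positive lit(s) -> Horn
Clause 7: 1 positive lit(s) -> Horn
Clause 8: 1 positive lit(s) -> Horn
Total Horn clauses = 4.

4


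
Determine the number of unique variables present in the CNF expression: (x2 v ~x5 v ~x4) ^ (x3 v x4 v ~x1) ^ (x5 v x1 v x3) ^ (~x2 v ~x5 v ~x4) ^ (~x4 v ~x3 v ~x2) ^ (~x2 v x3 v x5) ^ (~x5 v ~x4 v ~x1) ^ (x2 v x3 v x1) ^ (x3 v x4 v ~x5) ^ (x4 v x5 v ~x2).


Identify each distinct variable in the formula.
Variables found: x1, x2, x3, x4, x5.
Total distinct variables = 5.

5


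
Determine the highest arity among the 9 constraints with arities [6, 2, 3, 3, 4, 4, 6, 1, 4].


The arities are: 6, 2, 3, 3, 4, 4, 6, 1, 4.
Scan for the maximum value.
Maximum arity = 6.

6


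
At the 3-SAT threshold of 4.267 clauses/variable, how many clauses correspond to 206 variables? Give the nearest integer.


The 3-SAT phase transition occurs at approximately 4.267 clauses per variable.
m = 4.267 * 206 = 879.002.
Rounded to nearest integer: 879.

879


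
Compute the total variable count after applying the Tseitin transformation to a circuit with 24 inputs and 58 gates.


The Tseitin transformation introduces one auxiliary variable per gate.
Total variables = inputs + gates = 24 + 58 = 82.

82


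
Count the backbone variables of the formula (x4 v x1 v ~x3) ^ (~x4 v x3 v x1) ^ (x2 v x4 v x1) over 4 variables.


Find all satisfying assignments: 11 model(s).
Check which variables have the same value in every model.
No variable is fixed across all models.
Backbone size = 0.

0


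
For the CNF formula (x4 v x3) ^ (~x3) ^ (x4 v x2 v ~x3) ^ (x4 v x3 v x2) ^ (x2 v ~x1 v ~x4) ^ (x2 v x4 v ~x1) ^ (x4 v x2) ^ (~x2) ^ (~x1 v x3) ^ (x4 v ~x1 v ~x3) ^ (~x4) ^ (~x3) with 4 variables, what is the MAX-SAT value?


Enumerate all 16 truth assignments.
For each, count how many of the 12 clauses are satisfied.
The formula is not fully satisfiable, so the maximum is below 12.
Maximum simultaneously satisfiable clauses = 11.

11


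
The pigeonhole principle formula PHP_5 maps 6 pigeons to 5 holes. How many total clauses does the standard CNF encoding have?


The PHP encoding has two parts:
1) At-least-one-hole clauses: 6 (one per pigeon, each with 5 literals).
2) At-most-one-pigeon-per-hole clauses: 5 holes * C(6,2) = 5 * 15 = 75.
Total clauses = 6 + 75 = 81.

81


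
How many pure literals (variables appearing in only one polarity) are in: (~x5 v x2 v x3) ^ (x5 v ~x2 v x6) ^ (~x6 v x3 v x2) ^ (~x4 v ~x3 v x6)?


A pure literal appears in only one polarity across all clauses.
Pure literals: x4 (negative only).
Count = 1.

1


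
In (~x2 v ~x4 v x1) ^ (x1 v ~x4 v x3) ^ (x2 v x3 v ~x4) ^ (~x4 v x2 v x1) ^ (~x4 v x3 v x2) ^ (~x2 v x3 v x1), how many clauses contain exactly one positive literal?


A definite clause has exactly one positive literal.
Clause 1: 1 positive -> definite
Clause 2: 2 positive -> not definite
Clause 3: 2 positive -> not definite
Clause 4: 2 positive -> not definite
Clause 5: 2 positive -> not definite
Clause 6: 2 positive -> not definite
Definite clause count = 1.

1


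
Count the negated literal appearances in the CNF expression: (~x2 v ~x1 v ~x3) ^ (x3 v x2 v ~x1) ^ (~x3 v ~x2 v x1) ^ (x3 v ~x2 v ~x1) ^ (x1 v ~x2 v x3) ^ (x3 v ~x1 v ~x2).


Scan each clause for negated literals.
Clause 1: 3 negative; Clause 2: 1 negative; Clause 3: 2 negative; Clause 4: 2 negative; Clause 5: 1 negative; Clause 6: 2 negative.
Total negative literal occurrences = 11.

11


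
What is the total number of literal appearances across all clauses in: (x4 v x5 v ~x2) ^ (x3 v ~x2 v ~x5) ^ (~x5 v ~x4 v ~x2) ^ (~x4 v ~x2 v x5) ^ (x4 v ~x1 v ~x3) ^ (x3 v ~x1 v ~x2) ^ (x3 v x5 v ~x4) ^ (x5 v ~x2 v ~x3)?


Clause lengths: 3, 3, 3, 3, 3, 3, 3, 3.
Sum = 3 + 3 + 3 + 3 + 3 + 3 + 3 + 3 = 24.

24


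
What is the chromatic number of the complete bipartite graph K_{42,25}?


K_{42,25} is bipartite by definition: the two parts are independent sets, with every edge crossing between them.
Color all vertices in one part with color 1 and all vertices in the other part with color 2.
Since the graph has at least one edge, one color does not suffice.
Chromatic number = 2.

2


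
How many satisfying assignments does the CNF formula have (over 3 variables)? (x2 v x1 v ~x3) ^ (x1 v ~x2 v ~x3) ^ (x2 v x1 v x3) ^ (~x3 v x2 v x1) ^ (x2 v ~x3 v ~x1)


Enumerate all 8 truth assignments over 3 variables.
Test each against every clause.
Satisfying assignments found: 4.

4


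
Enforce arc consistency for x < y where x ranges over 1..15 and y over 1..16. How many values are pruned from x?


For the constraint x < y, x needs a supporting value in y's domain.
x can be at most 15 (one less than y's maximum).
Valid x values from domain: 15 out of 15.
Pruned = 15 - 15 = 0.

0


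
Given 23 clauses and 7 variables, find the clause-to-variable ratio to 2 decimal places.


Clause-to-variable ratio = clauses / variables.
23 / 7 = 3.29.

3.29


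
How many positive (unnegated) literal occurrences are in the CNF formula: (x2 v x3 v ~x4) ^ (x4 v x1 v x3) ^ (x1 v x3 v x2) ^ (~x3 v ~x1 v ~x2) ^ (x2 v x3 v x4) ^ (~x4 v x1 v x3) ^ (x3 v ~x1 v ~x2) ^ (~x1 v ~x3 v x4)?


Scan each clause for unnegated literals.
Clause 1: 2 positive; Clause 2: 3 positive; Clause 3: 3 positive; Clause 4: 0 positive; Clause 5: 3 positive; Clause 6: 2 positive; Clause 7: 1 positive; Clause 8: 1 positive.
Total positive literal occurrences = 15.

15


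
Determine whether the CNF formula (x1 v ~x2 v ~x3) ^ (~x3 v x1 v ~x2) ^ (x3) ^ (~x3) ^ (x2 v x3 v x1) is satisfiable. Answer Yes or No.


Check all 8 possible truth assignments.
Number of satisfying assignments found: 0.
The formula is unsatisfiable.

No


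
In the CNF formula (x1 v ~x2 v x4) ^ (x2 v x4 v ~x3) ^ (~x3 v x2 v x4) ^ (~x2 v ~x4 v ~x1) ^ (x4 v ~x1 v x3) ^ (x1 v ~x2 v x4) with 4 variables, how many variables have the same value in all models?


Find all satisfying assignments: 8 model(s).
Check which variables have the same value in every model.
No variable is fixed across all models.
Backbone size = 0.

0


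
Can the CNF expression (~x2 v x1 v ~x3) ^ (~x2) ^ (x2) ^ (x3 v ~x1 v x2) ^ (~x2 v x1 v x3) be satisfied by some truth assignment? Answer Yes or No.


Check all 8 possible truth assignments.
Number of satisfying assignments found: 0.
The formula is unsatisfiable.

No


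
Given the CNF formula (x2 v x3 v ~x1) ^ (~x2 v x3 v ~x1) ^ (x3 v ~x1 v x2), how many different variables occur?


Identify each distinct variable in the formula.
Variables found: x1, x2, x3.
Total distinct variables = 3.

3


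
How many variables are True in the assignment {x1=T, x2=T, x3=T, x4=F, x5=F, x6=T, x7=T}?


The weight is the number of variables assigned True.
True variables: x1, x2, x3, x6, x7.
Weight = 5.

5


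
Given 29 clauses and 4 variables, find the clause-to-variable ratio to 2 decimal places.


Clause-to-variable ratio = clauses / variables.
29 / 4 = 7.25.

7.25


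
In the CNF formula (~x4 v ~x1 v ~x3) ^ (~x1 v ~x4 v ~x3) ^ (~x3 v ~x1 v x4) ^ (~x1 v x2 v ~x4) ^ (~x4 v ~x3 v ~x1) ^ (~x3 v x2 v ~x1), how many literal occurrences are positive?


Scan each clause for unnegated literals.
Clause 1: 0 positive; Clause 2: 0 positive; Clause 3: 1 positive; Clause 4: 1 positive; Clause 5: 0 positive; Clause 6: 1 positive.
Total positive literal occurrences = 3.

3


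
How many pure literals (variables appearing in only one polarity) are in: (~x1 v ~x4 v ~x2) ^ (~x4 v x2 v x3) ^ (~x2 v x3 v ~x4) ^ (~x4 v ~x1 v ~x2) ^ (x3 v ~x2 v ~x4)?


A pure literal appears in only one polarity across all clauses.
Pure literals: x1 (negative only), x3 (positive only), x4 (negative only).
Count = 3.

3


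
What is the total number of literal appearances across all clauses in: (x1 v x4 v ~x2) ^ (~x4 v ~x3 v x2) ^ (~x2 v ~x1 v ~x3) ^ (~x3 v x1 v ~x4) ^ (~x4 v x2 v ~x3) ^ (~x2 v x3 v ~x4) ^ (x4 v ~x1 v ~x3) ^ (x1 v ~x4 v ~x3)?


Clause lengths: 3, 3, 3, 3, 3, 3, 3, 3.
Sum = 3 + 3 + 3 + 3 + 3 + 3 + 3 + 3 = 24.

24


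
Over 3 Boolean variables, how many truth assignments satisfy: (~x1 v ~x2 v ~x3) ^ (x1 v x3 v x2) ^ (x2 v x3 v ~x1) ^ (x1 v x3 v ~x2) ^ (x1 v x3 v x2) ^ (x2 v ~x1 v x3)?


Enumerate all 8 truth assignments over 3 variables.
Test each against every clause.
Satisfying assignments found: 4.

4


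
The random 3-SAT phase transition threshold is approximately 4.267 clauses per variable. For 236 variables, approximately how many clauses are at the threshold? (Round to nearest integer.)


The 3-SAT phase transition occurs at approximately 4.267 clauses per variable.
m = 4.267 * 236 = 1007.012.
Rounded to nearest integer: 1007.

1007


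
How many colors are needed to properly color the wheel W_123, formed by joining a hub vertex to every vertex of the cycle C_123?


W_123 consists of the cycle C_123 together with a hub vertex adjacent to every cycle vertex.
The cycle C_123 needs 3 colors (odd cycle -> 3).
The hub is adjacent to every cycle vertex, so it must receive a new color distinct from all of them.
Chromatic number = 3 + 1 = 4.

4


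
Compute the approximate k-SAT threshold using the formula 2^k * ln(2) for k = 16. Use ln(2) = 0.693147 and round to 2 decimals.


Using the asymptotic formula: threshold ~ 2^k * ln(2).
2^16 = 65536.
65536 * 0.693147 = 45426.08.

45426.08


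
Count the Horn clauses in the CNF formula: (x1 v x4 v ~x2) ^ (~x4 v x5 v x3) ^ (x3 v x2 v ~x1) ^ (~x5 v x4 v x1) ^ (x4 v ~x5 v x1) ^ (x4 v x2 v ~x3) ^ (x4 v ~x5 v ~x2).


A Horn clause has at most one positive literal.
Clause 1: 2 positive lit(s) -> not Horn
Clause 2: 2 positive lit(s) -> not Horn
Clause 3: 2 positive lit(s) -> not Horn
Clause 4: 2 positive lit(s) -> not Horn
Clause 5: 2 positive lit(s) -> not Horn
Clause 6: 2 positive lit(s) -> not Horn
Clause 7: 1 positive lit(s) -> Horn
Total Horn clauses = 1.

1


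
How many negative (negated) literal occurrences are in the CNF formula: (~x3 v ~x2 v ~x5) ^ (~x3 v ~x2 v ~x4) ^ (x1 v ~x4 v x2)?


Scan each clause for negated literals.
Clause 1: 3 negative; Clause 2: 3 negative; Clause 3: 1 negative.
Total negative literal occurrences = 7.

7


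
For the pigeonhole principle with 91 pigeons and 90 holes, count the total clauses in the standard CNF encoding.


The PHP encoding has two parts:
1) At-least-one-hole clauses: 91 (one per pigeon, each with 90 literals).
2) At-most-one-pigeon-per-hole clauses: 90 holes * C(91,2) = 90 * 4095 = 368550.
Total clauses = 91 + 368550 = 368641.

368641


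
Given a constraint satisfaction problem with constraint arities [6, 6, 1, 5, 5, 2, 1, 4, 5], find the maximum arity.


The arities are: 6, 6, 1, 5, 5, 2, 1, 4, 5.
Scan for the maximum value.
Maximum arity = 6.

6


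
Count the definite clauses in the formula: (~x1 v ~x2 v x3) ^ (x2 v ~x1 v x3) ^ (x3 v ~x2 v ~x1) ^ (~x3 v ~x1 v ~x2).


A definite clause has exactly one positive literal.
Clause 1: 1 positive -> definite
Clause 2: 2 positive -> not definite
Clause 3: 1 positive -> definite
Clause 4: 0 positive -> not definite
Definite clause count = 2.

2


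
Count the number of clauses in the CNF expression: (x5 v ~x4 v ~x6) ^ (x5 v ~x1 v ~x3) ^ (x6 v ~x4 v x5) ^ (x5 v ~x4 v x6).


Each group enclosed in parentheses joined by ^ is one clause.
Counting the conjuncts: 4 clauses.

4


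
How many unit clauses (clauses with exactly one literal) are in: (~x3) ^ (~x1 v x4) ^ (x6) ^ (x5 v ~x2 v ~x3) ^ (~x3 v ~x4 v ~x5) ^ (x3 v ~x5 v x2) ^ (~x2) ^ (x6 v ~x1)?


A unit clause contains exactly one literal.
Unit clauses found: (~x3), (x6), (~x2).
Count = 3.

3


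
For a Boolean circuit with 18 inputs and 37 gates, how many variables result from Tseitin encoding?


The Tseitin transformation introduces one auxiliary variable per gate.
Total variables = inputs + gates = 18 + 37 = 55.

55


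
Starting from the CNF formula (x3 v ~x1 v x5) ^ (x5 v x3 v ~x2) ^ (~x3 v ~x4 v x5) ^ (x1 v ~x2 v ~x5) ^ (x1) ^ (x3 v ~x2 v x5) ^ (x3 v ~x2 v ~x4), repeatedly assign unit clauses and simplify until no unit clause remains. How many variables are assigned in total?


Unit propagation repeatedly assigns the literal in any unit clause, then simplifies.
Assignments in order: x1 = T.
No further unit clauses remain.
Total variables assigned = 1.

1


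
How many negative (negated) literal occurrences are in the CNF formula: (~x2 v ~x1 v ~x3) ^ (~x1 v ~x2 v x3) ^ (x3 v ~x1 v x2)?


Scan each clause for negated literals.
Clause 1: 3 negative; Clause 2: 2 negative; Clause 3: 1 negative.
Total negative literal occurrences = 6.

6


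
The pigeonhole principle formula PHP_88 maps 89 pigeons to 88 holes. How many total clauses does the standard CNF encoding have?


The PHP encoding has two parts:
1) At-least-one-hole clauses: 89 (one per pigeon, each with 88 literals).
2) At-most-one-pigeon-per-hole clauses: 88 holes * C(89,2) = 88 * 3916 = 344608.
Total clauses = 89 + 344608 = 344697.

344697


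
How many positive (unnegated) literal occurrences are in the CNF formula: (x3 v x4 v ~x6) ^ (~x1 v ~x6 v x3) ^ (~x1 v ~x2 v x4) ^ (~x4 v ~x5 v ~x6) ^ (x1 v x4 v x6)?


Scan each clause for unnegated literals.
Clause 1: 2 positive; Clause 2: 1 positive; Clause 3: 1 positive; Clause 4: 0 positive; Clause 5: 3 positive.
Total positive literal occurrences = 7.

7


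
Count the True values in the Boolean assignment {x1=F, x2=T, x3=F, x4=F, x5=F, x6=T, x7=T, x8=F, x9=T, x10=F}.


The weight is the number of variables assigned True.
True variables: x2, x6, x7, x9.
Weight = 4.

4


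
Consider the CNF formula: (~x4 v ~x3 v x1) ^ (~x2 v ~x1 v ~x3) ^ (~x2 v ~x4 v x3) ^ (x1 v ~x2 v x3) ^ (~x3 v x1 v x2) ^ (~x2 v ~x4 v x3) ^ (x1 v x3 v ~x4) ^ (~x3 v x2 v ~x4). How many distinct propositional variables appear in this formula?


Identify each distinct variable in the formula.
Variables found: x1, x2, x3, x4.
Total distinct variables = 4.

4


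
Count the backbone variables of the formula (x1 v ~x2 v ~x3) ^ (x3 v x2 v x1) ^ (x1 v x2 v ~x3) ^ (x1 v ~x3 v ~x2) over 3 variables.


Find all satisfying assignments: 5 model(s).
Check which variables have the same value in every model.
No variable is fixed across all models.
Backbone size = 0.

0


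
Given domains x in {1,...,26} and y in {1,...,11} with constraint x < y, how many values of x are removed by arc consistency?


For the constraint x < y, x needs a supporting value in y's domain.
x can be at most 10 (one less than y's maximum).
Valid x values from domain: 10 out of 26.
Pruned = 26 - 10 = 16.

16


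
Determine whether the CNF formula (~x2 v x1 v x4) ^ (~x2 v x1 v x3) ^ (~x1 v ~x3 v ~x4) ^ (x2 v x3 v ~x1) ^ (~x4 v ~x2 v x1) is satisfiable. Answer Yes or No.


Check all 16 possible truth assignments.
Number of satisfying assignments found: 8.
The formula is satisfiable.

Yes


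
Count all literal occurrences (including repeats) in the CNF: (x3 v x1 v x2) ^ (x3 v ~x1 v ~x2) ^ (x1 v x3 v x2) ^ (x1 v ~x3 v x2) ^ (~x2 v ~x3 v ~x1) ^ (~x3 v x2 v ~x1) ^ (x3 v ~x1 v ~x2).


Clause lengths: 3, 3, 3, 3, 3, 3, 3.
Sum = 3 + 3 + 3 + 3 + 3 + 3 + 3 = 21.

21


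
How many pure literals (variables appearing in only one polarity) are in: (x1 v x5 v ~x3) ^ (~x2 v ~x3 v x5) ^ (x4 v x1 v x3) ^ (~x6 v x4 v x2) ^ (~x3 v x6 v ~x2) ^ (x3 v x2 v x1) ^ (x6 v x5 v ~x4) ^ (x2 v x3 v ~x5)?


A pure literal appears in only one polarity across all clauses.
Pure literals: x1 (positive only).
Count = 1.

1


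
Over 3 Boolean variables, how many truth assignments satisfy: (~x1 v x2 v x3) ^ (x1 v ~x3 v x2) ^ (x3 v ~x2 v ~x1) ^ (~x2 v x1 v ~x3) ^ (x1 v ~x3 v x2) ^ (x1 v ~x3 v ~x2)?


Enumerate all 8 truth assignments over 3 variables.
Test each against every clause.
Satisfying assignments found: 4.

4


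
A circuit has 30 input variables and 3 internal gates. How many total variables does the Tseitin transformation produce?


The Tseitin transformation introduces one auxiliary variable per gate.
Total variables = inputs + gates = 30 + 3 = 33.

33


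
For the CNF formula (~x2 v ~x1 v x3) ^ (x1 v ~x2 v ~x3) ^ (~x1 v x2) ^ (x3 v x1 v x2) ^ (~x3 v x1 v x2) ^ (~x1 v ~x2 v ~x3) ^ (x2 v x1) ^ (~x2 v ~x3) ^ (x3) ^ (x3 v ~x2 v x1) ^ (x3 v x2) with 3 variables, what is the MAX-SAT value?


Enumerate all 8 truth assignments.
For each, count how many of the 11 clauses are satisfied.
The formula is not fully satisfiable, so the maximum is below 11.
Maximum simultaneously satisfiable clauses = 10.

10


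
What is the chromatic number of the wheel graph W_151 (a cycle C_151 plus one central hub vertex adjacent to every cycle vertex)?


W_151 consists of the cycle C_151 together with a hub vertex adjacent to every cycle vertex.
The cycle C_151 needs 3 colors (odd cycle -> 3).
The hub is adjacent to every cycle vertex, so it must receive a new color distinct from all of them.
Chromatic number = 3 + 1 = 4.

4


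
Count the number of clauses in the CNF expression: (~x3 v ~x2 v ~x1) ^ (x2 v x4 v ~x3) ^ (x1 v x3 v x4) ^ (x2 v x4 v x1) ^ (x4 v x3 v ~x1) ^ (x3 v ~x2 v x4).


Each group enclosed in parentheses joined by ^ is one clause.
Counting the conjuncts: 6 clauses.

6


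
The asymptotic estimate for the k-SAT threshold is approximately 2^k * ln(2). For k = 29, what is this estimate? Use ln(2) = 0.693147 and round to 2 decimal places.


Using the asymptotic formula: threshold ~ 2^k * ln(2).
2^29 = 536870912.
536870912 * 0.693147 = 372130462.04.

372130462.04


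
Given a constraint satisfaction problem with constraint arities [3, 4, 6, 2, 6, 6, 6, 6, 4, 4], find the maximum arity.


The arities are: 3, 4, 6, 2, 6, 6, 6, 6, 4, 4.
Scan for the maximum value.
Maximum arity = 6.

6


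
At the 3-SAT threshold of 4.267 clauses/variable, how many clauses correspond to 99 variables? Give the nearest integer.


The 3-SAT phase transition occurs at approximately 4.267 clauses per variable.
m = 4.267 * 99 = 422.433.
Rounded to nearest integer: 422.

422


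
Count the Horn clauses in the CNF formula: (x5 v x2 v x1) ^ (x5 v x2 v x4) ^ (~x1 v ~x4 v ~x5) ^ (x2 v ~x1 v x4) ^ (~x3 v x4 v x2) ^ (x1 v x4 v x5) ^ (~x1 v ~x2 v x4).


A Horn clause has at most one positive literal.
Clause 1: 3 positive lit(s) -> not Horn
Clause 2: 3 positive lit(s) -> not Horn
Clause 3: 0 positive lit(s) -> Horn
Clause 4: 2 positive lit(s) -> not Horn
Clause 5: 2 positive lit(s) -> not Horn
Clause 6: 3 positive lit(s) -> not Horn
Clause 7: 1 positive lit(s) -> Horn
Total Horn clauses = 2.

2


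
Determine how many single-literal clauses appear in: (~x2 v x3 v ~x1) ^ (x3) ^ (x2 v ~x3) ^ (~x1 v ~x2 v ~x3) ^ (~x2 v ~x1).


A unit clause contains exactly one literal.
Unit clauses found: (x3).
Count = 1.

1


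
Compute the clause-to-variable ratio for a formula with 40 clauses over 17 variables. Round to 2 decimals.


Clause-to-variable ratio = clauses / variables.
40 / 17 = 2.35.

2.35


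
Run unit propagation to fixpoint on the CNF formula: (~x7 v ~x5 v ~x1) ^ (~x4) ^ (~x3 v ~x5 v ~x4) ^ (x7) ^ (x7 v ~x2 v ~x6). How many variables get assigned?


Unit propagation repeatedly assigns the literal in any unit clause, then simplifies.
Assignments in order: x4 = F, x7 = T.
No further unit clauses remain.
Total variables assigned = 2.

2


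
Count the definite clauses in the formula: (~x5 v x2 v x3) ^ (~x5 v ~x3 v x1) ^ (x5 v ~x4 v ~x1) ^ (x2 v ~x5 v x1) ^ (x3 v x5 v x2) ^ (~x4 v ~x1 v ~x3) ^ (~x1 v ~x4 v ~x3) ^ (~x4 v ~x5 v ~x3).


A definite clause has exactly one positive literal.
Clause 1: 2 positive -> not definite
Clause 2: 1 positive -> definite
Clause 3: 1 positive -> definite
Clause 4: 2 positive -> not definite
Clause 5: 3 positive -> not definite
Clause 6: 0 positive -> not definite
Clause 7: 0 positive -> not definite
Clause 8: 0 positive -> not definite
Definite clause count = 2.

2


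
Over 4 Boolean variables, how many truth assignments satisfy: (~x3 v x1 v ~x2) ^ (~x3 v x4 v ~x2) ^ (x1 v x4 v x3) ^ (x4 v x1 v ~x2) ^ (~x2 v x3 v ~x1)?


Enumerate all 16 truth assignments over 4 variables.
Test each against every clause.
Satisfying assignments found: 9.

9


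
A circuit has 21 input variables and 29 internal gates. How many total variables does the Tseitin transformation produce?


The Tseitin transformation introduces one auxiliary variable per gate.
Total variables = inputs + gates = 21 + 29 = 50.

50


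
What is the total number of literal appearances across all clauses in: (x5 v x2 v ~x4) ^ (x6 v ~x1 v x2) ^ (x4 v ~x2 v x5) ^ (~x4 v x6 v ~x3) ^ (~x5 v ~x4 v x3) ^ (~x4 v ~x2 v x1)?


Clause lengths: 3, 3, 3, 3, 3, 3.
Sum = 3 + 3 + 3 + 3 + 3 + 3 = 18.

18


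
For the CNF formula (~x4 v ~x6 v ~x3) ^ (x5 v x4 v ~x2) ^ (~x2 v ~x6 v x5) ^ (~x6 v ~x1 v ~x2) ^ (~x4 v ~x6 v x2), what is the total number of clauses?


Each group enclosed in parentheses joined by ^ is one clause.
Counting the conjuncts: 5 clauses.

5


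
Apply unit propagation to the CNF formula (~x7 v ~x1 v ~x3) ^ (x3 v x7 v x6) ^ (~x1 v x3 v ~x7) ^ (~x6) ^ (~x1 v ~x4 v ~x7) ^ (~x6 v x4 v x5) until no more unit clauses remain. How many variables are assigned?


Unit propagation repeatedly assigns the literal in any unit clause, then simplifies.
Assignments in order: x6 = F.
No further unit clauses remain.
Total variables assigned = 1.

1


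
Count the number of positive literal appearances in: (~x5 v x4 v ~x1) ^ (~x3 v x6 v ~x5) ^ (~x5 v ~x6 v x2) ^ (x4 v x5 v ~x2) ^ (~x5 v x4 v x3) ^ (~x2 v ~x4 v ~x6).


Scan each clause for unnegated literals.
Clause 1: 1 positive; Clause 2: 1 positive; Clause 3: 1 positive; Clause 4: 2 positive; Clause 5: 2 positive; Clause 6: 0 positive.
Total positive literal occurrences = 7.

7


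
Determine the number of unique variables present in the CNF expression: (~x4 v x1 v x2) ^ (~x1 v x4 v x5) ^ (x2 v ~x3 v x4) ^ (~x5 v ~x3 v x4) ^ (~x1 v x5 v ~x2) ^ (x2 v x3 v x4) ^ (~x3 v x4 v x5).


Identify each distinct variable in the formula.
Variables found: x1, x2, x3, x4, x5.
Total distinct variables = 5.

5


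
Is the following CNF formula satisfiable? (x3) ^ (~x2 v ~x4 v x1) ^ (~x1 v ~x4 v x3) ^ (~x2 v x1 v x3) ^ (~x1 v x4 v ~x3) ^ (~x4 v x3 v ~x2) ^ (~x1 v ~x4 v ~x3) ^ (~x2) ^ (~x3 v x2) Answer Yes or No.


Check all 16 possible truth assignments.
Number of satisfying assignments found: 0.
The formula is unsatisfiable.

No


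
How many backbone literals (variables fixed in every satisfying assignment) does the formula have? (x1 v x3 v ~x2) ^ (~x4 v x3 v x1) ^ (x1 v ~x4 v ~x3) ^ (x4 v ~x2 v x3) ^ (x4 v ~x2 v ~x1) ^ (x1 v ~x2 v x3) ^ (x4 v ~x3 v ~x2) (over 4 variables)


Find all satisfying assignments: 8 model(s).
Check which variables have the same value in every model.
No variable is fixed across all models.
Backbone size = 0.

0


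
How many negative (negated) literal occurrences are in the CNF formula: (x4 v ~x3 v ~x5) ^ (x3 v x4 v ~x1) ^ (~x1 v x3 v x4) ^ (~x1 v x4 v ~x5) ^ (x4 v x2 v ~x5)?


Scan each clause for negated literals.
Clause 1: 2 negative; Clause 2: 1 negative; Clause 3: 1 negative; Clause 4: 2 negative; Clause 5: 1 negative.
Total negative literal occurrences = 7.

7


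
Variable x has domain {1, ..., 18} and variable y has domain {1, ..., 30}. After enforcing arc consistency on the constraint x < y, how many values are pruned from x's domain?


For the constraint x < y, x needs a supporting value in y's domain.
x can be at most 29 (one less than y's maximum).
Valid x values from domain: 18 out of 18.
Pruned = 18 - 18 = 0.

0
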